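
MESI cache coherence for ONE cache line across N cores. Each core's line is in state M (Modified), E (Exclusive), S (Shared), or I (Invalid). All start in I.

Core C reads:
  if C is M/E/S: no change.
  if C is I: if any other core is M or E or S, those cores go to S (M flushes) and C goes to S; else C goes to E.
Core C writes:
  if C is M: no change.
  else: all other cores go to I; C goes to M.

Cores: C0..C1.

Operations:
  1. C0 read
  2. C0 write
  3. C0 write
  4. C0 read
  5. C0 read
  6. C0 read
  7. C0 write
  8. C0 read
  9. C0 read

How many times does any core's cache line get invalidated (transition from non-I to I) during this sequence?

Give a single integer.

Answer: 0

Derivation:
Op 1: C0 read [C0 read from I: no other sharers -> C0=E (exclusive)] -> [E,I] (invalidations this op: 0; running total: 0)
Op 2: C0 write [C0 write: invalidate none -> C0=M] -> [M,I] (invalidations this op: 0; running total: 0)
Op 3: C0 write [C0 write: already M (modified), no change] -> [M,I] (invalidations this op: 0; running total: 0)
Op 4: C0 read [C0 read: already in M, no change] -> [M,I] (invalidations this op: 0; running total: 0)
Op 5: C0 read [C0 read: already in M, no change] -> [M,I] (invalidations this op: 0; running total: 0)
Op 6: C0 read [C0 read: already in M, no change] -> [M,I] (invalidations this op: 0; running total: 0)
Op 7: C0 write [C0 write: already M (modified), no change] -> [M,I] (invalidations this op: 0; running total: 0)
Op 8: C0 read [C0 read: already in M, no change] -> [M,I] (invalidations this op: 0; running total: 0)
Op 9: C0 read [C0 read: already in M, no change] -> [M,I] (invalidations this op: 0; running total: 0)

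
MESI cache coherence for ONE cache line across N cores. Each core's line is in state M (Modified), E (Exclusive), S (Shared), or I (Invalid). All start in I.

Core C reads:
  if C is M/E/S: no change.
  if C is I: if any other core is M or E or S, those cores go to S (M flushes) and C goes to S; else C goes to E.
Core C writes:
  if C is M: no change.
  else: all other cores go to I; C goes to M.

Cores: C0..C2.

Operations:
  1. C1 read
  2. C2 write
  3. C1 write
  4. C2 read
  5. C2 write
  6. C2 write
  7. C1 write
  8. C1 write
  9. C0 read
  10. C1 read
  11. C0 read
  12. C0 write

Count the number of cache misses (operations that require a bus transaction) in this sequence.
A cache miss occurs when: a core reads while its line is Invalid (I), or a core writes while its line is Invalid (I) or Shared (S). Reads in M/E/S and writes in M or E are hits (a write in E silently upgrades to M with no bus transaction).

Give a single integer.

Op 1: C1 read [C1 read from I: no other sharers -> C1=E (exclusive)] -> [I,E,I] [MISS #1: read from I]
Op 2: C2 write [C2 write: invalidate ['C1=E'] -> C2=M] -> [I,I,M] [MISS #2: write from I]
Op 3: C1 write [C1 write: invalidate ['C2=M'] -> C1=M] -> [I,M,I] [MISS #3: write from I]
Op 4: C2 read [C2 read from I: others=['C1=M'] -> C2=S, others downsized to S] -> [I,S,S] [MISS #4: read from I]
Op 5: C2 write [C2 write: invalidate ['C1=S'] -> C2=M] -> [I,I,M] [MISS #5: write from S]
Op 6: C2 write [C2 write: already M (modified), no change] -> [I,I,M] [hit: write from M]
Op 7: C1 write [C1 write: invalidate ['C2=M'] -> C1=M] -> [I,M,I] [MISS #6: write from I]
Op 8: C1 write [C1 write: already M (modified), no change] -> [I,M,I] [hit: write from M]
Op 9: C0 read [C0 read from I: others=['C1=M'] -> C0=S, others downsized to S] -> [S,S,I] [MISS #7: read from I]
Op 10: C1 read [C1 read: already in S, no change] -> [S,S,I] [hit: read from S]
Op 11: C0 read [C0 read: already in S, no change] -> [S,S,I] [hit: read from S]
Op 12: C0 write [C0 write: invalidate ['C1=S'] -> C0=M] -> [M,I,I] [MISS #8: write from S]

Answer: 8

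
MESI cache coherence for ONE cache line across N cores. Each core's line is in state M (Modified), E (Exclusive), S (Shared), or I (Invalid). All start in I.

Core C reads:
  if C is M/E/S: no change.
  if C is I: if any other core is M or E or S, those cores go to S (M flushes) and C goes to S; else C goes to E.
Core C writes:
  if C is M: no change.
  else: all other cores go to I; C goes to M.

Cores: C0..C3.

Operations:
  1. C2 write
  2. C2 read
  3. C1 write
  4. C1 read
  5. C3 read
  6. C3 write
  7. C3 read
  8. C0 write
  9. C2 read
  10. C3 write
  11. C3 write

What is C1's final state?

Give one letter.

Op 1: C2 write [C2 write: invalidate none -> C2=M] -> [I,I,M,I]
Op 2: C2 read [C2 read: already in M, no change] -> [I,I,M,I]
Op 3: C1 write [C1 write: invalidate ['C2=M'] -> C1=M] -> [I,M,I,I]
Op 4: C1 read [C1 read: already in M, no change] -> [I,M,I,I]
Op 5: C3 read [C3 read from I: others=['C1=M'] -> C3=S, others downsized to S] -> [I,S,I,S]
Op 6: C3 write [C3 write: invalidate ['C1=S'] -> C3=M] -> [I,I,I,M]
Op 7: C3 read [C3 read: already in M, no change] -> [I,I,I,M]
Op 8: C0 write [C0 write: invalidate ['C3=M'] -> C0=M] -> [M,I,I,I]
Op 9: C2 read [C2 read from I: others=['C0=M'] -> C2=S, others downsized to S] -> [S,I,S,I]
Op 10: C3 write [C3 write: invalidate ['C0=S', 'C2=S'] -> C3=M] -> [I,I,I,M]
Op 11: C3 write [C3 write: already M (modified), no change] -> [I,I,I,M]

Answer: I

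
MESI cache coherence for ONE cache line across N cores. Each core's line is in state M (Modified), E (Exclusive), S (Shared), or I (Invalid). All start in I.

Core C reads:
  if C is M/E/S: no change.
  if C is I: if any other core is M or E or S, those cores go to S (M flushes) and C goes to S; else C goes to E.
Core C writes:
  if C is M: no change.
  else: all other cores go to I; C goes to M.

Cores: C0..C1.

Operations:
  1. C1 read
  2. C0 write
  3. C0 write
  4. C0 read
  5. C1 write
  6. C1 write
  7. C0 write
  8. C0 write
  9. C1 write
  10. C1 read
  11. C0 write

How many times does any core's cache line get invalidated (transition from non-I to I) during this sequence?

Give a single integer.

Answer: 5

Derivation:
Op 1: C1 read [C1 read from I: no other sharers -> C1=E (exclusive)] -> [I,E] (invalidations this op: 0; running total: 0)
Op 2: C0 write [C0 write: invalidate ['C1=E'] -> C0=M] -> [M,I] (invalidations this op: 1; running total: 1)
Op 3: C0 write [C0 write: already M (modified), no change] -> [M,I] (invalidations this op: 0; running total: 1)
Op 4: C0 read [C0 read: already in M, no change] -> [M,I] (invalidations this op: 0; running total: 1)
Op 5: C1 write [C1 write: invalidate ['C0=M'] -> C1=M] -> [I,M] (invalidations this op: 1; running total: 2)
Op 6: C1 write [C1 write: already M (modified), no change] -> [I,M] (invalidations this op: 0; running total: 2)
Op 7: C0 write [C0 write: invalidate ['C1=M'] -> C0=M] -> [M,I] (invalidations this op: 1; running total: 3)
Op 8: C0 write [C0 write: already M (modified), no change] -> [M,I] (invalidations this op: 0; running total: 3)
Op 9: C1 write [C1 write: invalidate ['C0=M'] -> C1=M] -> [I,M] (invalidations this op: 1; running total: 4)
Op 10: C1 read [C1 read: already in M, no change] -> [I,M] (invalidations this op: 0; running total: 4)
Op 11: C0 write [C0 write: invalidate ['C1=M'] -> C0=M] -> [M,I] (invalidations this op: 1; running total: 5)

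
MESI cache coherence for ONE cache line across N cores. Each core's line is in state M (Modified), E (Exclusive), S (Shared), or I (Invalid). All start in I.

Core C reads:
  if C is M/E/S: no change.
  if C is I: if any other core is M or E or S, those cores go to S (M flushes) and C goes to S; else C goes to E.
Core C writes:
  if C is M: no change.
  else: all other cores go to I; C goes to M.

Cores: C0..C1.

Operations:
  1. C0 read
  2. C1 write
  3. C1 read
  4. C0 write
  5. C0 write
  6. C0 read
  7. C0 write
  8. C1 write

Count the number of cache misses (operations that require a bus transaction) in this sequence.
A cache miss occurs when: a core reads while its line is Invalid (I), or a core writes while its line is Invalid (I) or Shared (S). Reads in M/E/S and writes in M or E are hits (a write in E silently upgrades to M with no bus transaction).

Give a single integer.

Answer: 4

Derivation:
Op 1: C0 read [C0 read from I: no other sharers -> C0=E (exclusive)] -> [E,I] [MISS #1: read from I]
Op 2: C1 write [C1 write: invalidate ['C0=E'] -> C1=M] -> [I,M] [MISS #2: write from I]
Op 3: C1 read [C1 read: already in M, no change] -> [I,M] [hit: read from M]
Op 4: C0 write [C0 write: invalidate ['C1=M'] -> C0=M] -> [M,I] [MISS #3: write from I]
Op 5: C0 write [C0 write: already M (modified), no change] -> [M,I] [hit: write from M]
Op 6: C0 read [C0 read: already in M, no change] -> [M,I] [hit: read from M]
Op 7: C0 write [C0 write: already M (modified), no change] -> [M,I] [hit: write from M]
Op 8: C1 write [C1 write: invalidate ['C0=M'] -> C1=M] -> [I,M] [MISS #4: write from I]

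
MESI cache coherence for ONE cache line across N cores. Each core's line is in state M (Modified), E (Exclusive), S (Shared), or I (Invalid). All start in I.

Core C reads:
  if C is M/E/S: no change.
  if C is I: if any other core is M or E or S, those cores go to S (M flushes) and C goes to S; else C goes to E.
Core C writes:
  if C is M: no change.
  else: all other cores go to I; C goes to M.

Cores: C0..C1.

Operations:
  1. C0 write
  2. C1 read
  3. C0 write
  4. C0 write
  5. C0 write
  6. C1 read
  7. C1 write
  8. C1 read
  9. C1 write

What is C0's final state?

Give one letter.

Answer: I

Derivation:
Op 1: C0 write [C0 write: invalidate none -> C0=M] -> [M,I]
Op 2: C1 read [C1 read from I: others=['C0=M'] -> C1=S, others downsized to S] -> [S,S]
Op 3: C0 write [C0 write: invalidate ['C1=S'] -> C0=M] -> [M,I]
Op 4: C0 write [C0 write: already M (modified), no change] -> [M,I]
Op 5: C0 write [C0 write: already M (modified), no change] -> [M,I]
Op 6: C1 read [C1 read from I: others=['C0=M'] -> C1=S, others downsized to S] -> [S,S]
Op 7: C1 write [C1 write: invalidate ['C0=S'] -> C1=M] -> [I,M]
Op 8: C1 read [C1 read: already in M, no change] -> [I,M]
Op 9: C1 write [C1 write: already M (modified), no change] -> [I,M]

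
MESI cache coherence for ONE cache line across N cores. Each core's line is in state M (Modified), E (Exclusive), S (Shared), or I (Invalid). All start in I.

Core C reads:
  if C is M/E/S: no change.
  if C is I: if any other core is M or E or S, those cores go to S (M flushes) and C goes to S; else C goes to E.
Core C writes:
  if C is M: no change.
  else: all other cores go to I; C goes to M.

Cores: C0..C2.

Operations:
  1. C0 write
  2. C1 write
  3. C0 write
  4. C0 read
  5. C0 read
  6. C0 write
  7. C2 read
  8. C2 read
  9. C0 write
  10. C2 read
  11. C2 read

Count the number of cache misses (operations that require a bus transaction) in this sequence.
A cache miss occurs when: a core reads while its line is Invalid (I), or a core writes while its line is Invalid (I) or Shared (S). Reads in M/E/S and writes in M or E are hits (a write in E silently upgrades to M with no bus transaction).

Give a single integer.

Answer: 6

Derivation:
Op 1: C0 write [C0 write: invalidate none -> C0=M] -> [M,I,I] [MISS #1: write from I]
Op 2: C1 write [C1 write: invalidate ['C0=M'] -> C1=M] -> [I,M,I] [MISS #2: write from I]
Op 3: C0 write [C0 write: invalidate ['C1=M'] -> C0=M] -> [M,I,I] [MISS #3: write from I]
Op 4: C0 read [C0 read: already in M, no change] -> [M,I,I] [hit: read from M]
Op 5: C0 read [C0 read: already in M, no change] -> [M,I,I] [hit: read from M]
Op 6: C0 write [C0 write: already M (modified), no change] -> [M,I,I] [hit: write from M]
Op 7: C2 read [C2 read from I: others=['C0=M'] -> C2=S, others downsized to S] -> [S,I,S] [MISS #4: read from I]
Op 8: C2 read [C2 read: already in S, no change] -> [S,I,S] [hit: read from S]
Op 9: C0 write [C0 write: invalidate ['C2=S'] -> C0=M] -> [M,I,I] [MISS #5: write from S]
Op 10: C2 read [C2 read from I: others=['C0=M'] -> C2=S, others downsized to S] -> [S,I,S] [MISS #6: read from I]
Op 11: C2 read [C2 read: already in S, no change] -> [S,I,S] [hit: read from S]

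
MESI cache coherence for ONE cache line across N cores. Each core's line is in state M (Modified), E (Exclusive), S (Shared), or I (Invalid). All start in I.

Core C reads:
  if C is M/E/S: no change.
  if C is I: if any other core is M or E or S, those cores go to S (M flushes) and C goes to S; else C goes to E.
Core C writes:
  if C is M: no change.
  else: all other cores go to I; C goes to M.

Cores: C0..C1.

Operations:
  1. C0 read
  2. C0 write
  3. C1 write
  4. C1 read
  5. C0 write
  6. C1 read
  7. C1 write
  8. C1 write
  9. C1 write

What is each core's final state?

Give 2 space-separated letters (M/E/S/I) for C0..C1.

Answer: I M

Derivation:
Op 1: C0 read [C0 read from I: no other sharers -> C0=E (exclusive)] -> [E,I]
Op 2: C0 write [C0 write: invalidate none -> C0=M] -> [M,I]
Op 3: C1 write [C1 write: invalidate ['C0=M'] -> C1=M] -> [I,M]
Op 4: C1 read [C1 read: already in M, no change] -> [I,M]
Op 5: C0 write [C0 write: invalidate ['C1=M'] -> C0=M] -> [M,I]
Op 6: C1 read [C1 read from I: others=['C0=M'] -> C1=S, others downsized to S] -> [S,S]
Op 7: C1 write [C1 write: invalidate ['C0=S'] -> C1=M] -> [I,M]
Op 8: C1 write [C1 write: already M (modified), no change] -> [I,M]
Op 9: C1 write [C1 write: already M (modified), no change] -> [I,M]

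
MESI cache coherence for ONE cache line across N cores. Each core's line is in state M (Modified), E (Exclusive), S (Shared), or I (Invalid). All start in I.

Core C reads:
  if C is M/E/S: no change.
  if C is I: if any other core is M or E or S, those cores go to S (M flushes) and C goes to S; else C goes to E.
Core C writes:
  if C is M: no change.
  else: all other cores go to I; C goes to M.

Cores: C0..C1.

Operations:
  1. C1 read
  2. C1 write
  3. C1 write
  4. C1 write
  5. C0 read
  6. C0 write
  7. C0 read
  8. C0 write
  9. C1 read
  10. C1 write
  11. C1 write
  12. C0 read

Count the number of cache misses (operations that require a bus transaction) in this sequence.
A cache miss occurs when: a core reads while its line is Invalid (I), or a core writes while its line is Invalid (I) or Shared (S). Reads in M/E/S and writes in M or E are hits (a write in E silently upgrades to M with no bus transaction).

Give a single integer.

Answer: 6

Derivation:
Op 1: C1 read [C1 read from I: no other sharers -> C1=E (exclusive)] -> [I,E] [MISS #1: read from I]
Op 2: C1 write [C1 write: invalidate none -> C1=M] -> [I,M] [hit: write from E is a silent E->M upgrade, no bus transaction]
Op 3: C1 write [C1 write: already M (modified), no change] -> [I,M] [hit: write from M]
Op 4: C1 write [C1 write: already M (modified), no change] -> [I,M] [hit: write from M]
Op 5: C0 read [C0 read from I: others=['C1=M'] -> C0=S, others downsized to S] -> [S,S] [MISS #2: read from I]
Op 6: C0 write [C0 write: invalidate ['C1=S'] -> C0=M] -> [M,I] [MISS #3: write from S]
Op 7: C0 read [C0 read: already in M, no change] -> [M,I] [hit: read from M]
Op 8: C0 write [C0 write: already M (modified), no change] -> [M,I] [hit: write from M]
Op 9: C1 read [C1 read from I: others=['C0=M'] -> C1=S, others downsized to S] -> [S,S] [MISS #4: read from I]
Op 10: C1 write [C1 write: invalidate ['C0=S'] -> C1=M] -> [I,M] [MISS #5: write from S]
Op 11: C1 write [C1 write: already M (modified), no change] -> [I,M] [hit: write from M]
Op 12: C0 read [C0 read from I: others=['C1=M'] -> C0=S, others downsized to S] -> [S,S] [MISS #6: read from I]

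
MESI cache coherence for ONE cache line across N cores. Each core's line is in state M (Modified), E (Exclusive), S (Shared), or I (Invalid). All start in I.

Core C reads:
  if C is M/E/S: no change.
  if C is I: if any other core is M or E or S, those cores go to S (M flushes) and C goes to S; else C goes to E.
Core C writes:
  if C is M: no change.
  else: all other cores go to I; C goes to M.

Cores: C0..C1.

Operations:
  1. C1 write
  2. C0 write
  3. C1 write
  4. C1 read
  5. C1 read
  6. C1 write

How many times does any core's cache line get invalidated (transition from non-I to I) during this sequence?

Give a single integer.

Op 1: C1 write [C1 write: invalidate none -> C1=M] -> [I,M] (invalidations this op: 0; running total: 0)
Op 2: C0 write [C0 write: invalidate ['C1=M'] -> C0=M] -> [M,I] (invalidations this op: 1; running total: 1)
Op 3: C1 write [C1 write: invalidate ['C0=M'] -> C1=M] -> [I,M] (invalidations this op: 1; running total: 2)
Op 4: C1 read [C1 read: already in M, no change] -> [I,M] (invalidations this op: 0; running total: 2)
Op 5: C1 read [C1 read: already in M, no change] -> [I,M] (invalidations this op: 0; running total: 2)
Op 6: C1 write [C1 write: already M (modified), no change] -> [I,M] (invalidations this op: 0; running total: 2)

Answer: 2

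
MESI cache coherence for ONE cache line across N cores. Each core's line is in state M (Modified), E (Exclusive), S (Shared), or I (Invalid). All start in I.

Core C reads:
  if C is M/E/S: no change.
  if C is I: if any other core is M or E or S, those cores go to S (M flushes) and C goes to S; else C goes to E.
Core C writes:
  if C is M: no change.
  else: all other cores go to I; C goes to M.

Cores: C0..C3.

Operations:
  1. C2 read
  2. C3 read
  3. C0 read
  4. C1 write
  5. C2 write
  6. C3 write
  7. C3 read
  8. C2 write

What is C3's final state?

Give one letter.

Answer: I

Derivation:
Op 1: C2 read [C2 read from I: no other sharers -> C2=E (exclusive)] -> [I,I,E,I]
Op 2: C3 read [C3 read from I: others=['C2=E'] -> C3=S, others downsized to S] -> [I,I,S,S]
Op 3: C0 read [C0 read from I: others=['C2=S', 'C3=S'] -> C0=S, others downsized to S] -> [S,I,S,S]
Op 4: C1 write [C1 write: invalidate ['C0=S', 'C2=S', 'C3=S'] -> C1=M] -> [I,M,I,I]
Op 5: C2 write [C2 write: invalidate ['C1=M'] -> C2=M] -> [I,I,M,I]
Op 6: C3 write [C3 write: invalidate ['C2=M'] -> C3=M] -> [I,I,I,M]
Op 7: C3 read [C3 read: already in M, no change] -> [I,I,I,M]
Op 8: C2 write [C2 write: invalidate ['C3=M'] -> C2=M] -> [I,I,M,I]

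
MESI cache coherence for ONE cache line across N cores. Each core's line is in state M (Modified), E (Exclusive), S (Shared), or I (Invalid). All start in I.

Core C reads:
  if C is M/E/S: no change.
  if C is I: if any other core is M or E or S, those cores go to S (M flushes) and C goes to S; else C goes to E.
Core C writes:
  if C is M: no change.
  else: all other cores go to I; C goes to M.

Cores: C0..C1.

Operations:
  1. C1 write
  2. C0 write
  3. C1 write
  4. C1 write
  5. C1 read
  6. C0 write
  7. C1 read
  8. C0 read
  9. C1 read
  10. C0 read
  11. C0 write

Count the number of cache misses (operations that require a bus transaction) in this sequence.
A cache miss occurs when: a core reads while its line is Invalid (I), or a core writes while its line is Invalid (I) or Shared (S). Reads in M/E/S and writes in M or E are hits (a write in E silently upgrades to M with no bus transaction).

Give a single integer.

Answer: 6

Derivation:
Op 1: C1 write [C1 write: invalidate none -> C1=M] -> [I,M] [MISS #1: write from I]
Op 2: C0 write [C0 write: invalidate ['C1=M'] -> C0=M] -> [M,I] [MISS #2: write from I]
Op 3: C1 write [C1 write: invalidate ['C0=M'] -> C1=M] -> [I,M] [MISS #3: write from I]
Op 4: C1 write [C1 write: already M (modified), no change] -> [I,M] [hit: write from M]
Op 5: C1 read [C1 read: already in M, no change] -> [I,M] [hit: read from M]
Op 6: C0 write [C0 write: invalidate ['C1=M'] -> C0=M] -> [M,I] [MISS #4: write from I]
Op 7: C1 read [C1 read from I: others=['C0=M'] -> C1=S, others downsized to S] -> [S,S] [MISS #5: read from I]
Op 8: C0 read [C0 read: already in S, no change] -> [S,S] [hit: read from S]
Op 9: C1 read [C1 read: already in S, no change] -> [S,S] [hit: read from S]
Op 10: C0 read [C0 read: already in S, no change] -> [S,S] [hit: read from S]
Op 11: C0 write [C0 write: invalidate ['C1=S'] -> C0=M] -> [M,I] [MISS #6: write from S]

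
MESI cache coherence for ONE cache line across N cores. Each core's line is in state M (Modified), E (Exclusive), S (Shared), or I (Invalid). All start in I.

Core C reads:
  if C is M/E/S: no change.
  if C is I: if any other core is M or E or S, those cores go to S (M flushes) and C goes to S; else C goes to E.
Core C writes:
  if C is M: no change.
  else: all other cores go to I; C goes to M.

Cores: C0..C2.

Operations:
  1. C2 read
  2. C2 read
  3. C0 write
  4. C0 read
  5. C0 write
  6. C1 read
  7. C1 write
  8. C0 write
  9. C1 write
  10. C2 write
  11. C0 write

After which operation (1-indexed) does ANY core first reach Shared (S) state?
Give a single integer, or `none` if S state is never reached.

Op 1: C2 read [C2 read from I: no other sharers -> C2=E (exclusive)] -> [I,I,E]
Op 2: C2 read [C2 read: already in E, no change] -> [I,I,E]
Op 3: C0 write [C0 write: invalidate ['C2=E'] -> C0=M] -> [M,I,I]
Op 4: C0 read [C0 read: already in M, no change] -> [M,I,I]
Op 5: C0 write [C0 write: already M (modified), no change] -> [M,I,I]
Op 6: C1 read [C1 read from I: others=['C0=M'] -> C1=S, others downsized to S] -> [S,S,I]
  -> First S state at op 6; remaining ops need not be traced.

Answer: 6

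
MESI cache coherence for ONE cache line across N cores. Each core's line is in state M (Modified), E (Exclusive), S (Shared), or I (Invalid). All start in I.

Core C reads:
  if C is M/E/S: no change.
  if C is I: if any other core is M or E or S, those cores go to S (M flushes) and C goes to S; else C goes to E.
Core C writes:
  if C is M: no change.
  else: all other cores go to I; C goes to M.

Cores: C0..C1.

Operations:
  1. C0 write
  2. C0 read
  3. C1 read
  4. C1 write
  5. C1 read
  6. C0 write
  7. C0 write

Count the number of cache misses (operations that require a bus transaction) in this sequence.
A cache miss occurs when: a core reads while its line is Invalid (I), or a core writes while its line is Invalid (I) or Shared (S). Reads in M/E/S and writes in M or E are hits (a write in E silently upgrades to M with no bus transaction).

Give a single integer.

Op 1: C0 write [C0 write: invalidate none -> C0=M] -> [M,I] [MISS #1: write from I]
Op 2: C0 read [C0 read: already in M, no change] -> [M,I] [hit: read from M]
Op 3: C1 read [C1 read from I: others=['C0=M'] -> C1=S, others downsized to S] -> [S,S] [MISS #2: read from I]
Op 4: C1 write [C1 write: invalidate ['C0=S'] -> C1=M] -> [I,M] [MISS #3: write from S]
Op 5: C1 read [C1 read: already in M, no change] -> [I,M] [hit: read from M]
Op 6: C0 write [C0 write: invalidate ['C1=M'] -> C0=M] -> [M,I] [MISS #4: write from I]
Op 7: C0 write [C0 write: already M (modified), no change] -> [M,I] [hit: write from M]

Answer: 4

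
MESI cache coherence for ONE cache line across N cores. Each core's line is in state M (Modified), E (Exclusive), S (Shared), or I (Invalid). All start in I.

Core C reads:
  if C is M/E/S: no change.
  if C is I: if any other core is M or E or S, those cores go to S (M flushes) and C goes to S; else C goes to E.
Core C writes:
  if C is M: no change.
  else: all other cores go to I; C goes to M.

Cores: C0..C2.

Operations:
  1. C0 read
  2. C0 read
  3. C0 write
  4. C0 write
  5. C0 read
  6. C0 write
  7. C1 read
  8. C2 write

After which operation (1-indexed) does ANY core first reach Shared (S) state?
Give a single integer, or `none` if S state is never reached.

Op 1: C0 read [C0 read from I: no other sharers -> C0=E (exclusive)] -> [E,I,I]
Op 2: C0 read [C0 read: already in E, no change] -> [E,I,I]
Op 3: C0 write [C0 write: invalidate none -> C0=M] -> [M,I,I]
Op 4: C0 write [C0 write: already M (modified), no change] -> [M,I,I]
Op 5: C0 read [C0 read: already in M, no change] -> [M,I,I]
Op 6: C0 write [C0 write: already M (modified), no change] -> [M,I,I]
Op 7: C1 read [C1 read from I: others=['C0=M'] -> C1=S, others downsized to S] -> [S,S,I]
  -> First S state at op 7; remaining ops need not be traced.

Answer: 7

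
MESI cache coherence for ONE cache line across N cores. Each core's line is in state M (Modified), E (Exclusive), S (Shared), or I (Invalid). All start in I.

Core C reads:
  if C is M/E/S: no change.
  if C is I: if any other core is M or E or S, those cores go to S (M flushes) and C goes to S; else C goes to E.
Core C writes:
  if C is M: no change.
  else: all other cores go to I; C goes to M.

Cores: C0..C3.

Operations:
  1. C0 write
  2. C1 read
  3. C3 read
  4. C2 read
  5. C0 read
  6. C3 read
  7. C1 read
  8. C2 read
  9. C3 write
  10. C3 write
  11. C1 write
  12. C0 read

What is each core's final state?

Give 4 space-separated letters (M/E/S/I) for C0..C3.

Answer: S S I I

Derivation:
Op 1: C0 write [C0 write: invalidate none -> C0=M] -> [M,I,I,I]
Op 2: C1 read [C1 read from I: others=['C0=M'] -> C1=S, others downsized to S] -> [S,S,I,I]
Op 3: C3 read [C3 read from I: others=['C0=S', 'C1=S'] -> C3=S, others downsized to S] -> [S,S,I,S]
Op 4: C2 read [C2 read from I: others=['C0=S', 'C1=S', 'C3=S'] -> C2=S, others downsized to S] -> [S,S,S,S]
Op 5: C0 read [C0 read: already in S, no change] -> [S,S,S,S]
Op 6: C3 read [C3 read: already in S, no change] -> [S,S,S,S]
Op 7: C1 read [C1 read: already in S, no change] -> [S,S,S,S]
Op 8: C2 read [C2 read: already in S, no change] -> [S,S,S,S]
Op 9: C3 write [C3 write: invalidate ['C0=S', 'C1=S', 'C2=S'] -> C3=M] -> [I,I,I,M]
Op 10: C3 write [C3 write: already M (modified), no change] -> [I,I,I,M]
Op 11: C1 write [C1 write: invalidate ['C3=M'] -> C1=M] -> [I,M,I,I]
Op 12: C0 read [C0 read from I: others=['C1=M'] -> C0=S, others downsized to S] -> [S,S,I,I]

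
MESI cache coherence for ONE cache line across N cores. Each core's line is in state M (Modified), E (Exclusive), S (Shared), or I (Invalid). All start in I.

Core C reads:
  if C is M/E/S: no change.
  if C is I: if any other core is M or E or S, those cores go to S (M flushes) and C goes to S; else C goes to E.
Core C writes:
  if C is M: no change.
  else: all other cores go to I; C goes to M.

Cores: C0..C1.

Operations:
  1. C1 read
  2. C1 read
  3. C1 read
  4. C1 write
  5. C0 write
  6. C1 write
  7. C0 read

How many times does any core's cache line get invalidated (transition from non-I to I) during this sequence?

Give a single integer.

Answer: 2

Derivation:
Op 1: C1 read [C1 read from I: no other sharers -> C1=E (exclusive)] -> [I,E] (invalidations this op: 0; running total: 0)
Op 2: C1 read [C1 read: already in E, no change] -> [I,E] (invalidations this op: 0; running total: 0)
Op 3: C1 read [C1 read: already in E, no change] -> [I,E] (invalidations this op: 0; running total: 0)
Op 4: C1 write [C1 write: invalidate none -> C1=M] -> [I,M] (invalidations this op: 0; running total: 0)
Op 5: C0 write [C0 write: invalidate ['C1=M'] -> C0=M] -> [M,I] (invalidations this op: 1; running total: 1)
Op 6: C1 write [C1 write: invalidate ['C0=M'] -> C1=M] -> [I,M] (invalidations this op: 1; running total: 2)
Op 7: C0 read [C0 read from I: others=['C1=M'] -> C0=S, others downsized to S] -> [S,S] (invalidations this op: 0; running total: 2)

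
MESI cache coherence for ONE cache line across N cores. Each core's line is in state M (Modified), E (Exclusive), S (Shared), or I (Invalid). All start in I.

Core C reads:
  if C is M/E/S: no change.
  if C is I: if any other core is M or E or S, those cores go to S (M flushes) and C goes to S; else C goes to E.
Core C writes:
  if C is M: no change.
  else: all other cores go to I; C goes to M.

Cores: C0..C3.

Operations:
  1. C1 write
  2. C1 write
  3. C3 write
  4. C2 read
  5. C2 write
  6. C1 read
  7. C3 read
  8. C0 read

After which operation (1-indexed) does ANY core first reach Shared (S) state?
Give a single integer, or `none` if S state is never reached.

Answer: 4

Derivation:
Op 1: C1 write [C1 write: invalidate none -> C1=M] -> [I,M,I,I]
Op 2: C1 write [C1 write: already M (modified), no change] -> [I,M,I,I]
Op 3: C3 write [C3 write: invalidate ['C1=M'] -> C3=M] -> [I,I,I,M]
Op 4: C2 read [C2 read from I: others=['C3=M'] -> C2=S, others downsized to S] -> [I,I,S,S]
  -> First S state at op 4; remaining ops need not be traced.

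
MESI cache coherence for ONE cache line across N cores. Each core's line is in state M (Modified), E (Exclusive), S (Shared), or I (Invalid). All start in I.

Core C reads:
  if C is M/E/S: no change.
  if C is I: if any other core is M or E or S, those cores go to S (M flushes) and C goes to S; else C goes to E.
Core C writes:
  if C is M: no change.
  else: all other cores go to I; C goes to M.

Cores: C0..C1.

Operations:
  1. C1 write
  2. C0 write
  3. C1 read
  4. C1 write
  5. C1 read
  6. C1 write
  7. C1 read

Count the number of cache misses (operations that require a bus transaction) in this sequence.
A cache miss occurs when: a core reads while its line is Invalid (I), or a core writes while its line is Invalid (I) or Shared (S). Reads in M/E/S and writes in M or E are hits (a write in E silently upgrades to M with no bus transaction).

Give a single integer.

Answer: 4

Derivation:
Op 1: C1 write [C1 write: invalidate none -> C1=M] -> [I,M] [MISS #1: write from I]
Op 2: C0 write [C0 write: invalidate ['C1=M'] -> C0=M] -> [M,I] [MISS #2: write from I]
Op 3: C1 read [C1 read from I: others=['C0=M'] -> C1=S, others downsized to S] -> [S,S] [MISS #3: read from I]
Op 4: C1 write [C1 write: invalidate ['C0=S'] -> C1=M] -> [I,M] [MISS #4: write from S]
Op 5: C1 read [C1 read: already in M, no change] -> [I,M] [hit: read from M]
Op 6: C1 write [C1 write: already M (modified), no change] -> [I,M] [hit: write from M]
Op 7: C1 read [C1 read: already in M, no change] -> [I,M] [hit: read from M]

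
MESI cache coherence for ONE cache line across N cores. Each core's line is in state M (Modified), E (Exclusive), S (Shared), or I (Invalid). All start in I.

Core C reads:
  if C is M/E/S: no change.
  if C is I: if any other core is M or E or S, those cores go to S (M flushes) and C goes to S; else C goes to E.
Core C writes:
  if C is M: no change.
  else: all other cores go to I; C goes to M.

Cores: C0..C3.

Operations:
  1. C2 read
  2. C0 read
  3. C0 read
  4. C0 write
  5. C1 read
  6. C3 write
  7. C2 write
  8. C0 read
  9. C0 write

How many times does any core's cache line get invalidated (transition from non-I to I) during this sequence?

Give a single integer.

Answer: 5

Derivation:
Op 1: C2 read [C2 read from I: no other sharers -> C2=E (exclusive)] -> [I,I,E,I] (invalidations this op: 0; running total: 0)
Op 2: C0 read [C0 read from I: others=['C2=E'] -> C0=S, others downsized to S] -> [S,I,S,I] (invalidations this op: 0; running total: 0)
Op 3: C0 read [C0 read: already in S, no change] -> [S,I,S,I] (invalidations this op: 0; running total: 0)
Op 4: C0 write [C0 write: invalidate ['C2=S'] -> C0=M] -> [M,I,I,I] (invalidations this op: 1; running total: 1)
Op 5: C1 read [C1 read from I: others=['C0=M'] -> C1=S, others downsized to S] -> [S,S,I,I] (invalidations this op: 0; running total: 1)
Op 6: C3 write [C3 write: invalidate ['C0=S', 'C1=S'] -> C3=M] -> [I,I,I,M] (invalidations this op: 2; running total: 3)
Op 7: C2 write [C2 write: invalidate ['C3=M'] -> C2=M] -> [I,I,M,I] (invalidations this op: 1; running total: 4)
Op 8: C0 read [C0 read from I: others=['C2=M'] -> C0=S, others downsized to S] -> [S,I,S,I] (invalidations this op: 0; running total: 4)
Op 9: C0 write [C0 write: invalidate ['C2=S'] -> C0=M] -> [M,I,I,I] (invalidations this op: 1; running total: 5)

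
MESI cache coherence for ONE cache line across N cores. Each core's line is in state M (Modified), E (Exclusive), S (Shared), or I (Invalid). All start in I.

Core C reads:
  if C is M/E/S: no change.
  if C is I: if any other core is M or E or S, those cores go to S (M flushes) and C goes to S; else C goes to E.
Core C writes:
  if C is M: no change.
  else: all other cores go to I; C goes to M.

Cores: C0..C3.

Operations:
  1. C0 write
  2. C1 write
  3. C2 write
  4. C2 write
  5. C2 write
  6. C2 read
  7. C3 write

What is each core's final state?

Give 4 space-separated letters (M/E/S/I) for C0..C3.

Op 1: C0 write [C0 write: invalidate none -> C0=M] -> [M,I,I,I]
Op 2: C1 write [C1 write: invalidate ['C0=M'] -> C1=M] -> [I,M,I,I]
Op 3: C2 write [C2 write: invalidate ['C1=M'] -> C2=M] -> [I,I,M,I]
Op 4: C2 write [C2 write: already M (modified), no change] -> [I,I,M,I]
Op 5: C2 write [C2 write: already M (modified), no change] -> [I,I,M,I]
Op 6: C2 read [C2 read: already in M, no change] -> [I,I,M,I]
Op 7: C3 write [C3 write: invalidate ['C2=M'] -> C3=M] -> [I,I,I,M]

Answer: I I I M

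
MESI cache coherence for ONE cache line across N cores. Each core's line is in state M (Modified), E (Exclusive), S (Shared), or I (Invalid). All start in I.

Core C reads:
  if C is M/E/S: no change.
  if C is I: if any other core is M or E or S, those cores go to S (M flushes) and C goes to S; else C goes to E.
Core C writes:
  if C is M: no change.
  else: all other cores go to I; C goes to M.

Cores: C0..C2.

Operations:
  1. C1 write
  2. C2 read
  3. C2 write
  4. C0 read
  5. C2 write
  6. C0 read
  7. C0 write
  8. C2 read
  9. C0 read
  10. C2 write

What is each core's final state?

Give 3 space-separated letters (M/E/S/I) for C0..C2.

Answer: I I M

Derivation:
Op 1: C1 write [C1 write: invalidate none -> C1=M] -> [I,M,I]
Op 2: C2 read [C2 read from I: others=['C1=M'] -> C2=S, others downsized to S] -> [I,S,S]
Op 3: C2 write [C2 write: invalidate ['C1=S'] -> C2=M] -> [I,I,M]
Op 4: C0 read [C0 read from I: others=['C2=M'] -> C0=S, others downsized to S] -> [S,I,S]
Op 5: C2 write [C2 write: invalidate ['C0=S'] -> C2=M] -> [I,I,M]
Op 6: C0 read [C0 read from I: others=['C2=M'] -> C0=S, others downsized to S] -> [S,I,S]
Op 7: C0 write [C0 write: invalidate ['C2=S'] -> C0=M] -> [M,I,I]
Op 8: C2 read [C2 read from I: others=['C0=M'] -> C2=S, others downsized to S] -> [S,I,S]
Op 9: C0 read [C0 read: already in S, no change] -> [S,I,S]
Op 10: C2 write [C2 write: invalidate ['C0=S'] -> C2=M] -> [I,I,M]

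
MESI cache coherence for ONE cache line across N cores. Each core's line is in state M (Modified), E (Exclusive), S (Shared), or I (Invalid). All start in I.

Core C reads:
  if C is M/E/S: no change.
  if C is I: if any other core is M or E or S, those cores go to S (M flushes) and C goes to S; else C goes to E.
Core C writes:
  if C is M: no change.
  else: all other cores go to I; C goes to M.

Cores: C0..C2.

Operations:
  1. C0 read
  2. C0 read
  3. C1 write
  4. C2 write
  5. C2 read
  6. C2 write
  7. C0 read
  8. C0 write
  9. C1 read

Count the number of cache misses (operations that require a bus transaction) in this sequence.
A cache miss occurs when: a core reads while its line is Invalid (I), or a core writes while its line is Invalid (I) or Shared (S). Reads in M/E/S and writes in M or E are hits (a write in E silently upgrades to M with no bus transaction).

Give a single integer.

Answer: 6

Derivation:
Op 1: C0 read [C0 read from I: no other sharers -> C0=E (exclusive)] -> [E,I,I] [MISS #1: read from I]
Op 2: C0 read [C0 read: already in E, no change] -> [E,I,I] [hit: read from E]
Op 3: C1 write [C1 write: invalidate ['C0=E'] -> C1=M] -> [I,M,I] [MISS #2: write from I]
Op 4: C2 write [C2 write: invalidate ['C1=M'] -> C2=M] -> [I,I,M] [MISS #3: write from I]
Op 5: C2 read [C2 read: already in M, no change] -> [I,I,M] [hit: read from M]
Op 6: C2 write [C2 write: already M (modified), no change] -> [I,I,M] [hit: write from M]
Op 7: C0 read [C0 read from I: others=['C2=M'] -> C0=S, others downsized to S] -> [S,I,S] [MISS #4: read from I]
Op 8: C0 write [C0 write: invalidate ['C2=S'] -> C0=M] -> [M,I,I] [MISS #5: write from S]
Op 9: C1 read [C1 read from I: others=['C0=M'] -> C1=S, others downsized to S] -> [S,S,I] [MISS #6: read from I]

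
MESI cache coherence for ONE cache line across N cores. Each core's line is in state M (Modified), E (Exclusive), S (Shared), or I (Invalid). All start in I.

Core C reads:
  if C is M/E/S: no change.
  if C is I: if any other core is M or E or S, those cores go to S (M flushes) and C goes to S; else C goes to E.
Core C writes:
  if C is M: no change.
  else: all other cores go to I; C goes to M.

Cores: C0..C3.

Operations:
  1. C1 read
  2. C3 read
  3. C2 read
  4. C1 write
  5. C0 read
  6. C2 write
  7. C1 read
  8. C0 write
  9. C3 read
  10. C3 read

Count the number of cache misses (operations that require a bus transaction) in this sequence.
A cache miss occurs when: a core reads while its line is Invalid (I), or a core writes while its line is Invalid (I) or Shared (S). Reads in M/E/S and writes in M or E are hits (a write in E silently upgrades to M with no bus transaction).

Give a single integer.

Op 1: C1 read [C1 read from I: no other sharers -> C1=E (exclusive)] -> [I,E,I,I] [MISS #1: read from I]
Op 2: C3 read [C3 read from I: others=['C1=E'] -> C3=S, others downsized to S] -> [I,S,I,S] [MISS #2: read from I]
Op 3: C2 read [C2 read from I: others=['C1=S', 'C3=S'] -> C2=S, others downsized to S] -> [I,S,S,S] [MISS #3: read from I]
Op 4: C1 write [C1 write: invalidate ['C2=S', 'C3=S'] -> C1=M] -> [I,M,I,I] [MISS #4: write from S]
Op 5: C0 read [C0 read from I: others=['C1=M'] -> C0=S, others downsized to S] -> [S,S,I,I] [MISS #5: read from I]
Op 6: C2 write [C2 write: invalidate ['C0=S', 'C1=S'] -> C2=M] -> [I,I,M,I] [MISS #6: write from I]
Op 7: C1 read [C1 read from I: others=['C2=M'] -> C1=S, others downsized to S] -> [I,S,S,I] [MISS #7: read from I]
Op 8: C0 write [C0 write: invalidate ['C1=S', 'C2=S'] -> C0=M] -> [M,I,I,I] [MISS #8: write from I]
Op 9: C3 read [C3 read from I: others=['C0=M'] -> C3=S, others downsized to S] -> [S,I,I,S] [MISS #9: read from I]
Op 10: C3 read [C3 read: already in S, no change] -> [S,I,I,S] [hit: read from S]

Answer: 9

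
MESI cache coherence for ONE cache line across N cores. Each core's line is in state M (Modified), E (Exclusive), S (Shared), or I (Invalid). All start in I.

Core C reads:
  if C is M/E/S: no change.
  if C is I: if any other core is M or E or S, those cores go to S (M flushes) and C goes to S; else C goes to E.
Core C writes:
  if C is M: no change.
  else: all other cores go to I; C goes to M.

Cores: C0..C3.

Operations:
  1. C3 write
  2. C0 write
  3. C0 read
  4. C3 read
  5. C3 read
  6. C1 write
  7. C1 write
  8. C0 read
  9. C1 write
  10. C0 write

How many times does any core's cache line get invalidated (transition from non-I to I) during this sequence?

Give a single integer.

Answer: 5

Derivation:
Op 1: C3 write [C3 write: invalidate none -> C3=M] -> [I,I,I,M] (invalidations this op: 0; running total: 0)
Op 2: C0 write [C0 write: invalidate ['C3=M'] -> C0=M] -> [M,I,I,I] (invalidations this op: 1; running total: 1)
Op 3: C0 read [C0 read: already in M, no change] -> [M,I,I,I] (invalidations this op: 0; running total: 1)
Op 4: C3 read [C3 read from I: others=['C0=M'] -> C3=S, others downsized to S] -> [S,I,I,S] (invalidations this op: 0; running total: 1)
Op 5: C3 read [C3 read: already in S, no change] -> [S,I,I,S] (invalidations this op: 0; running total: 1)
Op 6: C1 write [C1 write: invalidate ['C0=S', 'C3=S'] -> C1=M] -> [I,M,I,I] (invalidations this op: 2; running total: 3)
Op 7: C1 write [C1 write: already M (modified), no change] -> [I,M,I,I] (invalidations this op: 0; running total: 3)
Op 8: C0 read [C0 read from I: others=['C1=M'] -> C0=S, others downsized to S] -> [S,S,I,I] (invalidations this op: 0; running total: 3)
Op 9: C1 write [C1 write: invalidate ['C0=S'] -> C1=M] -> [I,M,I,I] (invalidations this op: 1; running total: 4)
Op 10: C0 write [C0 write: invalidate ['C1=M'] -> C0=M] -> [M,I,I,I] (invalidations this op: 1; running total: 5)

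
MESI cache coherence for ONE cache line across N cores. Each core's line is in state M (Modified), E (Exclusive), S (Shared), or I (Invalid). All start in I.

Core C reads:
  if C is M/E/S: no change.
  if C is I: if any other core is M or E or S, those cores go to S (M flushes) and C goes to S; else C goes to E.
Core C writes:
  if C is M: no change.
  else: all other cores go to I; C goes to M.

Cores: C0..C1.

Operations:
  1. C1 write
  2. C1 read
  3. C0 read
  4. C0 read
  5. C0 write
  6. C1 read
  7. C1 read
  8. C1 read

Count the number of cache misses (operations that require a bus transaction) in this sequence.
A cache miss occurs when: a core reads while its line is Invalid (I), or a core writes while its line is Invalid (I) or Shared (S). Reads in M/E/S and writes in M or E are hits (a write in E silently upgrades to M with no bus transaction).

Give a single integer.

Answer: 4

Derivation:
Op 1: C1 write [C1 write: invalidate none -> C1=M] -> [I,M] [MISS #1: write from I]
Op 2: C1 read [C1 read: already in M, no change] -> [I,M] [hit: read from M]
Op 3: C0 read [C0 read from I: others=['C1=M'] -> C0=S, others downsized to S] -> [S,S] [MISS #2: read from I]
Op 4: C0 read [C0 read: already in S, no change] -> [S,S] [hit: read from S]
Op 5: C0 write [C0 write: invalidate ['C1=S'] -> C0=M] -> [M,I] [MISS #3: write from S]
Op 6: C1 read [C1 read from I: others=['C0=M'] -> C1=S, others downsized to S] -> [S,S] [MISS #4: read from I]
Op 7: C1 read [C1 read: already in S, no change] -> [S,S] [hit: read from S]
Op 8: C1 read [C1 read: already in S, no change] -> [S,S] [hit: read from S]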